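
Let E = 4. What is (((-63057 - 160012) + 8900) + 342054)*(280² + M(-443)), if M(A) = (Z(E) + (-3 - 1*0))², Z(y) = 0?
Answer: 10027334965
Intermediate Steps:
M(A) = 9 (M(A) = (0 + (-3 - 1*0))² = (0 + (-3 + 0))² = (0 - 3)² = (-3)² = 9)
(((-63057 - 160012) + 8900) + 342054)*(280² + M(-443)) = (((-63057 - 160012) + 8900) + 342054)*(280² + 9) = ((-223069 + 8900) + 342054)*(78400 + 9) = (-214169 + 342054)*78409 = 127885*78409 = 10027334965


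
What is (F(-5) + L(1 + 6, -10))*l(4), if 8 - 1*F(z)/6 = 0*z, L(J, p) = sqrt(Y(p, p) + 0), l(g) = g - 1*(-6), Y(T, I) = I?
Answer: 480 + 10*I*sqrt(10) ≈ 480.0 + 31.623*I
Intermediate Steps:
l(g) = 6 + g (l(g) = g + 6 = 6 + g)
L(J, p) = sqrt(p) (L(J, p) = sqrt(p + 0) = sqrt(p))
F(z) = 48 (F(z) = 48 - 0*z = 48 - 6*0 = 48 + 0 = 48)
(F(-5) + L(1 + 6, -10))*l(4) = (48 + sqrt(-10))*(6 + 4) = (48 + I*sqrt(10))*10 = 480 + 10*I*sqrt(10)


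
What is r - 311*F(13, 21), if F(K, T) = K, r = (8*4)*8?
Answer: -3787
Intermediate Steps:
r = 256 (r = 32*8 = 256)
r - 311*F(13, 21) = 256 - 311*13 = 256 - 4043 = -3787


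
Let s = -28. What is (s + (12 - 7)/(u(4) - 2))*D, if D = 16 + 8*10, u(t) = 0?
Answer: -2928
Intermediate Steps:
D = 96 (D = 16 + 80 = 96)
(s + (12 - 7)/(u(4) - 2))*D = (-28 + (12 - 7)/(0 - 2))*96 = (-28 + 5/(-2))*96 = (-28 + 5*(-1/2))*96 = (-28 - 5/2)*96 = -61/2*96 = -2928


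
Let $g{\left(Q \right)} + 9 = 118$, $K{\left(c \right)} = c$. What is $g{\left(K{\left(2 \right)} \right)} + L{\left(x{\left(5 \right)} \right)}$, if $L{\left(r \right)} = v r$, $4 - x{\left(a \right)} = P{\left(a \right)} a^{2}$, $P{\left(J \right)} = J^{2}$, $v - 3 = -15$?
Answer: $7561$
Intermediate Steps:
$g{\left(Q \right)} = 109$ ($g{\left(Q \right)} = -9 + 118 = 109$)
$v = -12$ ($v = 3 - 15 = -12$)
$x{\left(a \right)} = 4 - a^{4}$ ($x{\left(a \right)} = 4 - a^{2} a^{2} = 4 - a^{4}$)
$L{\left(r \right)} = - 12 r$
$g{\left(K{\left(2 \right)} \right)} + L{\left(x{\left(5 \right)} \right)} = 109 - 12 \left(4 - 5^{4}\right) = 109 - 12 \left(4 - 625\right) = 109 - -7452 = 109 + 7452 = 7561$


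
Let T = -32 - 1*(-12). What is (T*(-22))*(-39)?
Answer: -17160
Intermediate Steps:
T = -20 (T = -32 + 12 = -20)
(T*(-22))*(-39) = -20*(-22)*(-39) = 440*(-39) = -17160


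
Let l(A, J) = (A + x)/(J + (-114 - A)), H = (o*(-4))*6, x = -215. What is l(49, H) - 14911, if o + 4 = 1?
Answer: -1356735/91 ≈ -14909.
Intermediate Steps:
o = -3 (o = -4 + 1 = -3)
H = 72 (H = -3*(-4)*6 = 12*6 = 72)
l(A, J) = (-215 + A)/(-114 + J - A) (l(A, J) = (A - 215)/(J + (-114 - A)) = (-215 + A)/(-114 + J - A))
l(49, H) - 14911 = (215 - 1*49)/(114 + 49 - 1*72) - 14911 = (215 - 49)/(114 + 49 - 72) - 14911 = 166/91 - 14911 = -1356735/91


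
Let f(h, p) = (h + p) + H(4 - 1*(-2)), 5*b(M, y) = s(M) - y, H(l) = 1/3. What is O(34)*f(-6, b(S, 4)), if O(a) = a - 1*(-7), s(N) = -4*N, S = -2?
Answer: -2993/15 ≈ -199.53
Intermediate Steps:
H(l) = ⅓
O(a) = 7 + a (O(a) = a + 7 = 7 + a)
b(M, y) = -4*M/5 - y/5 (b(M, y) = (-4*M - y)/5 = (-y - 4*M)/5 = -4*M/5 - y/5)
f(h, p) = ⅓ + h + p (f(h, p) = (h + p) + ⅓ = ⅓ + h + p)
O(34)*f(-6, b(S, 4)) = (7 + 34)*(⅓ - 6 + (-⅘*(-2) - ⅕*4)) = 41*(⅓ - 6 + (8/5 - ⅘)) = 41*(⅓ - 6 + ⅘) = 41*(-73/15) = -2993/15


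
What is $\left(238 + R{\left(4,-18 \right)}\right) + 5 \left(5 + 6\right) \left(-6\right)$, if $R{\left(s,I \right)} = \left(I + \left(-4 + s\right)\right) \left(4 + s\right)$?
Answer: $-236$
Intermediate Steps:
$R{\left(s,I \right)} = \left(4 + s\right) \left(-4 + I + s\right)$ ($R{\left(s,I \right)} = \left(-4 + I + s\right) \left(4 + s\right) = \left(4 + s\right) \left(-4 + I + s\right)$)
$\left(238 + R{\left(4,-18 \right)}\right) + 5 \left(5 + 6\right) \left(-6\right) = \left(238 + \left(-16 + 4^{2} + 4 \left(-18\right) - 72\right)\right) + 5 \left(5 + 6\right) \left(-6\right) = \left(238 - 144\right) + 5 \cdot 11 \left(-6\right) = \left(238 - 144\right) + 55 \left(-6\right) = 94 - 330 = -236$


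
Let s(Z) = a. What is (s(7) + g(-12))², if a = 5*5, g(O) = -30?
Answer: 25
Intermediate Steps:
a = 25
s(Z) = 25
(s(7) + g(-12))² = (25 - 30)² = (-5)² = 25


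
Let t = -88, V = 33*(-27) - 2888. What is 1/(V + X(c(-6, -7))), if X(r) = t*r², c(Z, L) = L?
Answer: -1/8091 ≈ -0.00012359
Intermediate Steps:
V = -3779 (V = -891 - 2888 = -3779)
X(r) = -88*r²
1/(V + X(c(-6, -7))) = 1/(-3779 - 88*(-7)²) = 1/(-3779 - 88*49) = 1/(-3779 - 4312) = 1/(-8091) = -1/8091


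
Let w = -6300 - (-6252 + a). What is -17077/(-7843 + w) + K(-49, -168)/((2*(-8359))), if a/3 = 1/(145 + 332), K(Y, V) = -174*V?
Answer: 4358459517/10487786530 ≈ 0.41557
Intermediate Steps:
a = 1/159 (a = 3/(145 + 332) = 3/477 = 3*(1/477) = 1/159 ≈ 0.0062893)
w = -7633/159 (w = -6300 - (-6252 + 1/159) = -6300 - 1*(-994067/159) = -6300 + 994067/159 = -7633/159 ≈ -48.006)
-17077/(-7843 + w) + K(-49, -168)/((2*(-8359))) = -17077/(-7843 - 7633/159) + (-174*(-168))/((2*(-8359))) = -17077/(-1254670/159) + 29232/(-16718) = -17077*(-159/1254670) + 29232*(-1/16718) = 2715243/1254670 - 14616/8359 = 4358459517/10487786530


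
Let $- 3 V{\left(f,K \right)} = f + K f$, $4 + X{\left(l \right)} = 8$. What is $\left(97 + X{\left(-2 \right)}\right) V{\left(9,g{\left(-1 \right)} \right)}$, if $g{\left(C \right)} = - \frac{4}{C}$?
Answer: $-1515$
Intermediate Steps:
$X{\left(l \right)} = 4$ ($X{\left(l \right)} = -4 + 8 = 4$)
$V{\left(f,K \right)} = - \frac{f}{3} - \frac{K f}{3}$ ($V{\left(f,K \right)} = - \frac{f + K f}{3} = - \frac{f}{3} - \frac{K f}{3}$)
$\left(97 + X{\left(-2 \right)}\right) V{\left(9,g{\left(-1 \right)} \right)} = \left(97 + 4\right) \left(\left(- \frac{1}{3}\right) 9 \left(1 - \frac{4}{-1}\right)\right) = 101 \left(\left(- \frac{1}{3}\right) 9 \left(1 - -4\right)\right) = 101 \left(\left(- \frac{1}{3}\right) 9 \left(1 + 4\right)\right) = 101 \left(\left(- \frac{1}{3}\right) 9 \cdot 5\right) = 101 \left(-15\right) = -1515$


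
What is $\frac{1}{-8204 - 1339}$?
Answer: $- \frac{1}{9543} \approx -0.00010479$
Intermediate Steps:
$\frac{1}{-8204 - 1339} = \frac{1}{-9543} = - \frac{1}{9543}$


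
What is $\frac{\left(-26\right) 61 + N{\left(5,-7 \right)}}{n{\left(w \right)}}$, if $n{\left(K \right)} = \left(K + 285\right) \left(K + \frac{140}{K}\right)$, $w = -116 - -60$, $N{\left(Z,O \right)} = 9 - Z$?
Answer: $\frac{3164}{26793} \approx 0.11809$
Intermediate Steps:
$w = -56$ ($w = -116 + 60 = -56$)
$n{\left(K \right)} = \left(285 + K\right) \left(K + \frac{140}{K}\right)$
$\frac{\left(-26\right) 61 + N{\left(5,-7 \right)}}{n{\left(w \right)}} = \frac{\left(-26\right) 61 + \left(9 - 5\right)}{140 + \left(-56\right)^{2} + 285 \left(-56\right) + \frac{39900}{-56}} = \frac{-1586 + \left(9 - 5\right)}{140 + 3136 - 15960 + 39900 \left(- \frac{1}{56}\right)} = \frac{-1586 + 4}{140 + 3136 - 15960 - \frac{1425}{2}} = - \frac{1582}{- \frac{26793}{2}} = \left(-1582\right) \left(- \frac{2}{26793}\right) = \frac{3164}{26793}$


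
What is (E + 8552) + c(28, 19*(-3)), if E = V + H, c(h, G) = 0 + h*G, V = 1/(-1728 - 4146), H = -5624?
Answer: 7824167/5874 ≈ 1332.0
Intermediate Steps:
V = -1/5874 (V = 1/(-5874) = -1/5874 ≈ -0.00017024)
c(h, G) = G*h (c(h, G) = 0 + G*h = G*h)
E = -33035377/5874 (E = -1/5874 - 5624 = -33035377/5874 ≈ -5624.0)
(E + 8552) + c(28, 19*(-3)) = (-33035377/5874 + 8552) + (19*(-3))*28 = 17199071/5874 - 57*28 = 17199071/5874 - 1596 = 7824167/5874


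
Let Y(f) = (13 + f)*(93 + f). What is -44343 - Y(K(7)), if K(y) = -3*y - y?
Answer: -43368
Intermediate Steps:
K(y) = -4*y
-44343 - Y(K(7)) = -44343 - (1209 + (-4*7)² + 106*(-4*7)) = -44343 - (1209 + (-28)² + 106*(-28)) = -44343 - (1209 + 784 - 2968) = -44343 - 1*(-975) = -44343 + 975 = -43368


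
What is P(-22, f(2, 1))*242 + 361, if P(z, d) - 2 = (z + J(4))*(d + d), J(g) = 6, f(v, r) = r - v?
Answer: 8589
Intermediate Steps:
P(z, d) = 2 + 2*d*(6 + z) (P(z, d) = 2 + (z + 6)*(d + d) = 2 + (6 + z)*(2*d) = 2 + 2*d*(6 + z))
P(-22, f(2, 1))*242 + 361 = (2 + 12*(1 - 1*2) + 2*(1 - 1*2)*(-22))*242 + 361 = (2 + 12*(1 - 2) + 2*(1 - 2)*(-22))*242 + 361 = (2 + 12*(-1) + 2*(-1)*(-22))*242 + 361 = (2 - 12 + 44)*242 + 361 = 34*242 + 361 = 8228 + 361 = 8589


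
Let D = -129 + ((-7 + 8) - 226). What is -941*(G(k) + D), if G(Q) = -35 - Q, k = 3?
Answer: 368872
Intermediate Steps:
D = -354 (D = -129 + (1 - 226) = -129 - 225 = -354)
-941*(G(k) + D) = -941*((-35 - 1*3) - 354) = -941*((-35 - 3) - 354) = -941*(-38 - 354) = -941*(-392) = 368872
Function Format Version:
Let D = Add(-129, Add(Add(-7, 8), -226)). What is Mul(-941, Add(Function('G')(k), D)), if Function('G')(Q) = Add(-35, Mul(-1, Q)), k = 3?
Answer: 368872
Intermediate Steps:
D = -354 (D = Add(-129, Add(1, -226)) = Add(-129, -225) = -354)
Mul(-941, Add(Function('G')(k), D)) = Mul(-941, Add(Add(-35, Mul(-1, 3)), -354)) = Mul(-941, Add(Add(-35, -3), -354)) = Mul(-941, Add(-38, -354)) = Mul(-941, -392) = 368872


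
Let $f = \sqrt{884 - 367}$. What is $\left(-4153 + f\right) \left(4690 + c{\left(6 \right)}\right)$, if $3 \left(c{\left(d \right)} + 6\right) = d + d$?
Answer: $-19469264 + 4688 \sqrt{517} \approx -1.9363 \cdot 10^{7}$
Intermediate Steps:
$f = \sqrt{517} \approx 22.738$
$c{\left(d \right)} = -6 + \frac{2 d}{3}$ ($c{\left(d \right)} = -6 + \frac{d + d}{3} = -6 + \frac{2 d}{3}$)
$\left(-4153 + f\right) \left(4690 + c{\left(6 \right)}\right) = \left(-4153 + \sqrt{517}\right) \left(4690 + \left(-6 + \frac{2}{3} \cdot 6\right)\right) = \left(-4153 + \sqrt{517}\right) \left(4690 + \left(-6 + 4\right)\right) = \left(-4153 + \sqrt{517}\right) \left(4690 - 2\right) = \left(-4153 + \sqrt{517}\right) 4688 = -19469264 + 4688 \sqrt{517}$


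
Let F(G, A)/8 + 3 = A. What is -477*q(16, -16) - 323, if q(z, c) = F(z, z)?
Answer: -49931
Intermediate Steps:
F(G, A) = -24 + 8*A
q(z, c) = -24 + 8*z
-477*q(16, -16) - 323 = -477*(-24 + 8*16) - 323 = -477*(-24 + 128) - 323 = -477*104 - 323 = -49608 - 323 = -49931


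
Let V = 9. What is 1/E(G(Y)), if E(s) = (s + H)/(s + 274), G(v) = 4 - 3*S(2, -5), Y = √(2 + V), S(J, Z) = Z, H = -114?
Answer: -293/95 ≈ -3.0842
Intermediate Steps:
Y = √11 (Y = √(2 + 9) = √11 ≈ 3.3166)
G(v) = 19 (G(v) = 4 - 3*(-5) = 4 + 15 = 19)
E(s) = (-114 + s)/(274 + s) (E(s) = (s - 114)/(s + 274) = (-114 + s)/(274 + s))
1/E(G(Y)) = 1/((-114 + 19)/(274 + 19)) = 1/(-95/293) = -293/95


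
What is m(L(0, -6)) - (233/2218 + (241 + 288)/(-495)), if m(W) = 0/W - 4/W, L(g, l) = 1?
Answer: -3333653/1097910 ≈ -3.0364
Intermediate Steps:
m(W) = -4/W (m(W) = 0 - 4/W = -4/W)
m(L(0, -6)) - (233/2218 + (241 + 288)/(-495)) = -4/1 - (233/2218 + (241 + 288)/(-495)) = -4*1 - (233*(1/2218) + 529*(-1/495)) = -4 - (233/2218 - 529/495) = -4 - 1*(-1057987/1097910) = -4 + 1057987/1097910 = -3333653/1097910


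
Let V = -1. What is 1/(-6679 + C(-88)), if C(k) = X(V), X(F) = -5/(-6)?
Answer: -6/40069 ≈ -0.00014974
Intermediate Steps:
X(F) = ⅚ (X(F) = -5*(-⅙) = ⅚)
C(k) = ⅚
1/(-6679 + C(-88)) = 1/(-6679 + ⅚) = 1/(-40069/6) = -6/40069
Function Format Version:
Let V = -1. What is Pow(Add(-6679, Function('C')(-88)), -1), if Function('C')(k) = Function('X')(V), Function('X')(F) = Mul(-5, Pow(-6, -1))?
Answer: Rational(-6, 40069) ≈ -0.00014974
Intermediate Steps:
Function('X')(F) = Rational(5, 6) (Function('X')(F) = Mul(-5, Rational(-1, 6)) = Rational(5, 6))
Function('C')(k) = Rational(5, 6)
Pow(Add(-6679, Function('C')(-88)), -1) = Pow(Add(-6679, Rational(5, 6)), -1) = Pow(Rational(-40069, 6), -1) = Rational(-6, 40069)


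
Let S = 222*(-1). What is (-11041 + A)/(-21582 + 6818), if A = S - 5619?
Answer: 8441/7382 ≈ 1.1435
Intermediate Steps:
S = -222
A = -5841 (A = -222 - 5619 = -5841)
(-11041 + A)/(-21582 + 6818) = (-11041 - 5841)/(-21582 + 6818) = -16882/(-14764) = -16882*(-1/14764) = 8441/7382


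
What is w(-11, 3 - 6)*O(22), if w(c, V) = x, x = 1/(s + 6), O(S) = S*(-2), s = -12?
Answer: 22/3 ≈ 7.3333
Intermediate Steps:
O(S) = -2*S
x = -⅙ (x = 1/(-12 + 6) = 1/(-6) = -⅙ ≈ -0.16667)
w(c, V) = -⅙
w(-11, 3 - 6)*O(22) = -(-1)*22/3 = -⅙*(-44) = 22/3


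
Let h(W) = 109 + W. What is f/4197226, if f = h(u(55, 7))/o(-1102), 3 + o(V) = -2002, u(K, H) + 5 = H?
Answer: -111/8415438130 ≈ -1.3190e-8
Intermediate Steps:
u(K, H) = -5 + H
o(V) = -2005 (o(V) = -3 - 2002 = -2005)
f = -111/2005 (f = (109 + (-5 + 7))/(-2005) = (109 + 2)*(-1/2005) = 111*(-1/2005) = -111/2005 ≈ -0.055362)
f/4197226 = -111/2005/4197226 = -111/2005*1/4197226 = -111/8415438130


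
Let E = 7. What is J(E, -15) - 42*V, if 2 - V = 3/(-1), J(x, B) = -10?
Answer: -220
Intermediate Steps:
V = 5 (V = 2 - 3/(-1) = 2 - 3*(-1) = 2 - 1*(-3) = 2 + 3 = 5)
J(E, -15) - 42*V = -10 - 42*5 = -10 - 1*210 = -10 - 210 = -220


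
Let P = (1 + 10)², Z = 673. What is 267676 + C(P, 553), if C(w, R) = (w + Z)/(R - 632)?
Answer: 21145610/79 ≈ 2.6767e+5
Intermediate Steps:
P = 121 (P = 11² = 121)
C(w, R) = (673 + w)/(-632 + R) (C(w, R) = (w + 673)/(R - 632) = (673 + w)/(-632 + R))
267676 + C(P, 553) = 267676 + (673 + 121)/(-632 + 553) = 267676 + 794/(-79) = 267676 - 1/79*794 = 267676 - 794/79 = 21145610/79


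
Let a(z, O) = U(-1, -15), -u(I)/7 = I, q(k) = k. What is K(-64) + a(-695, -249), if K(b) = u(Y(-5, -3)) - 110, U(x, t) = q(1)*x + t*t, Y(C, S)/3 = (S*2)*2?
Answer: 366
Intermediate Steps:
Y(C, S) = 12*S (Y(C, S) = 3*((S*2)*2) = 3*((2*S)*2) = 3*(4*S) = 12*S)
u(I) = -7*I
U(x, t) = x + t**2 (U(x, t) = 1*x + t*t = x + t**2)
a(z, O) = 224 (a(z, O) = -1 + (-15)**2 = -1 + 225 = 224)
K(b) = 142 (K(b) = -84*(-3) - 110 = -7*(-36) - 110 = 252 - 110 = 142)
K(-64) + a(-695, -249) = 142 + 224 = 366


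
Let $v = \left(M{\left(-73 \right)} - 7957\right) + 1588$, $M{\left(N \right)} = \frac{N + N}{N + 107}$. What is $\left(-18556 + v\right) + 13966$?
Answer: $- \frac{186376}{17} \approx -10963.0$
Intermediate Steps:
$M{\left(N \right)} = \frac{2 N}{107 + N}$
$v = - \frac{108346}{17}$ ($v = \left(2 \left(-73\right) \frac{1}{107 - 73} - 7957\right) + 1588 = \left(2 \left(-73\right) \frac{1}{34} - 7957\right) + 1588 = \left(- \frac{73}{17} - 7957\right) + 1588 = - \frac{135342}{17} + 1588 = - \frac{108346}{17} \approx -6373.3$)
$\left(-18556 + v\right) + 13966 = \left(-18556 - \frac{108346}{17}\right) + 13966 = - \frac{423798}{17} + 13966 = - \frac{186376}{17}$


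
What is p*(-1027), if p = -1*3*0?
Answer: 0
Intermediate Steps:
p = 0 (p = -3*0 = 0)
p*(-1027) = 0*(-1027) = 0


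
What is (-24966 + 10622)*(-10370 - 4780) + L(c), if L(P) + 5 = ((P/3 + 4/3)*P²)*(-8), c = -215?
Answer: 729962585/3 ≈ 2.4332e+8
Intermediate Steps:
L(P) = -5 - 8*P²*(4/3 + P/3) (L(P) = -5 + ((P/3 + 4/3)*P²)*(-8) = -5 + ((4/3 + P/3)*P²)*(-8) = -5 + (P²*(4/3 + P/3))*(-8) = -5 - 8*P²*(4/3 + P/3))
(-24966 + 10622)*(-10370 - 4780) + L(c) = (-24966 + 10622)*(-10370 - 4780) + (-5 - 32/3*(-215)² - 8/3*(-215)³) = -14344*(-15150) + (-5 - 32/3*46225 - 8/3*(-9938375)) = 217311600 + (-5 - 1479200/3 + 79507000/3) = 217311600 + 78027785/3 = 729962585/3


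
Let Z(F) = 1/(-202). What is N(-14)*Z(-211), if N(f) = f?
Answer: 7/101 ≈ 0.069307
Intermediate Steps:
Z(F) = -1/202
N(-14)*Z(-211) = -14*(-1/202) = 7/101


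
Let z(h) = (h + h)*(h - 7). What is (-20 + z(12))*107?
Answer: 10700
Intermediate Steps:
z(h) = 2*h*(-7 + h) (z(h) = (2*h)*(-7 + h) = 2*h*(-7 + h))
(-20 + z(12))*107 = (-20 + 2*12*(-7 + 12))*107 = (-20 + 2*12*5)*107 = (-20 + 120)*107 = 100*107 = 10700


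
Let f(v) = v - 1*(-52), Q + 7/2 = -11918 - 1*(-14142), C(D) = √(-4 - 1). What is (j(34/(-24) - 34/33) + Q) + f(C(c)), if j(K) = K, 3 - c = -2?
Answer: 299647/132 + I*√5 ≈ 2270.1 + 2.2361*I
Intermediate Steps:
c = 5 (c = 3 - 1*(-2) = 3 + 2 = 5)
C(D) = I*√5 (C(D) = √(-5) = I*√5)
Q = 4441/2 (Q = -7/2 + (-11918 - 1*(-14142)) = -7/2 + (-11918 + 14142) = -7/2 + 2224 = 4441/2 ≈ 2220.5)
f(v) = 52 + v (f(v) = v + 52 = 52 + v)
(j(34/(-24) - 34/33) + Q) + f(C(c)) = ((34/(-24) - 34/33) + 4441/2) + (52 + I*√5) = ((34*(-1/24) - 34*1/33) + 4441/2) + (52 + I*√5) = ((-17/12 - 34/33) + 4441/2) + (52 + I*√5) = (-323/132 + 4441/2) + (52 + I*√5) = 292783/132 + (52 + I*√5) = 299647/132 + I*√5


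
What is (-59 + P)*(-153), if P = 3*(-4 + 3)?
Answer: 9486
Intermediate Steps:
P = -3 (P = 3*(-1) = -3)
(-59 + P)*(-153) = (-59 - 3)*(-153) = -62*(-153) = 9486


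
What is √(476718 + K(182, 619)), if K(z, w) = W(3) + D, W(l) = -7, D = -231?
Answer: 8*√7445 ≈ 690.28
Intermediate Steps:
K(z, w) = -238 (K(z, w) = -7 - 231 = -238)
√(476718 + K(182, 619)) = √(476718 - 238) = √476480 = 8*√7445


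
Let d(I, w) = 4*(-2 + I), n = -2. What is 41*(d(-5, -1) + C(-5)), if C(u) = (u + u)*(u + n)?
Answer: 1722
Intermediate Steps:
C(u) = 2*u*(-2 + u) (C(u) = (u + u)*(u - 2) = (2*u)*(-2 + u) = 2*u*(-2 + u))
d(I, w) = -8 + 4*I
41*(d(-5, -1) + C(-5)) = 41*((-8 + 4*(-5)) + 2*(-5)*(-2 - 5)) = 41*((-8 - 20) + 2*(-5)*(-7)) = 41*(-28 + 70) = 41*42 = 1722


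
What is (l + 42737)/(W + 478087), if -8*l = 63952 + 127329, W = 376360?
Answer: 150615/6835576 ≈ 0.022034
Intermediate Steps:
l = -191281/8 (l = -(63952 + 127329)/8 = -1/8*191281 = -191281/8 ≈ -23910.)
(l + 42737)/(W + 478087) = (-191281/8 + 42737)/(376360 + 478087) = (150615/8)/854447 = (150615/8)*(1/854447) = 150615/6835576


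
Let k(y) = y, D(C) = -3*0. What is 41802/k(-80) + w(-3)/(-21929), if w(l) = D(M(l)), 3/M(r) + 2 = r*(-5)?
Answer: -20901/40 ≈ -522.53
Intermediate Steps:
M(r) = 3/(-2 - 5*r) (M(r) = 3/(-2 + r*(-5)) = 3/(-2 - 5*r))
D(C) = 0
w(l) = 0
41802/k(-80) + w(-3)/(-21929) = 41802/(-80) + 0/(-21929) = 41802*(-1/80) + 0*(-1/21929) = -20901/40 + 0 = -20901/40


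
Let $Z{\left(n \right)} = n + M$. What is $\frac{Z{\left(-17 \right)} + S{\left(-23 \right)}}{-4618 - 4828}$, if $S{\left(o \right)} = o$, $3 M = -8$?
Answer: $\frac{64}{14169} \approx 0.0045169$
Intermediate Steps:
$M = - \frac{8}{3}$ ($M = \frac{1}{3} \left(-8\right) = - \frac{8}{3} \approx -2.6667$)
$Z{\left(n \right)} = - \frac{8}{3} + n$ ($Z{\left(n \right)} = n - \frac{8}{3} = - \frac{8}{3} + n$)
$\frac{Z{\left(-17 \right)} + S{\left(-23 \right)}}{-4618 - 4828} = \frac{\left(- \frac{8}{3} - 17\right) - 23}{-4618 - 4828} = \frac{- \frac{59}{3} - 23}{-9446} = \left(- \frac{128}{3}\right) \left(- \frac{1}{9446}\right) = \frac{64}{14169}$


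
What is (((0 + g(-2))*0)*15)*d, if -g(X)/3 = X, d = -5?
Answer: 0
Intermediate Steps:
g(X) = -3*X
(((0 + g(-2))*0)*15)*d = (((0 - 3*(-2))*0)*15)*(-5) = (((0 + 6)*0)*15)*(-5) = ((6*0)*15)*(-5) = (0*15)*(-5) = 0*(-5) = 0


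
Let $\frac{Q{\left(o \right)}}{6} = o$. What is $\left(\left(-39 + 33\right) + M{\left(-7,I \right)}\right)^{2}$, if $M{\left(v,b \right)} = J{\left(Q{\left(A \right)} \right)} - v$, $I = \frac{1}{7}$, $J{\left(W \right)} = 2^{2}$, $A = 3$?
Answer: $25$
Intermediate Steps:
$Q{\left(o \right)} = 6 o$
$J{\left(W \right)} = 4$
$I = \frac{1}{7} \approx 0.14286$
$M{\left(v,b \right)} = 4 - v$
$\left(\left(-39 + 33\right) + M{\left(-7,I \right)}\right)^{2} = \left(\left(-39 + 33\right) + \left(4 - -7\right)\right)^{2} = \left(-6 + \left(4 + 7\right)\right)^{2} = \left(-6 + 11\right)^{2} = 5^{2} = 25$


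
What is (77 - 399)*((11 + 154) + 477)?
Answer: -206724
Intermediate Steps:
(77 - 399)*((11 + 154) + 477) = -322*(165 + 477) = -322*642 = -206724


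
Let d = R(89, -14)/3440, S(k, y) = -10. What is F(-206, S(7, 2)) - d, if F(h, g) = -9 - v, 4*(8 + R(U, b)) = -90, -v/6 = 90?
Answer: 3653341/6880 ≈ 531.01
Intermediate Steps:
v = -540 (v = -6*90 = -540)
R(U, b) = -61/2 (R(U, b) = -8 + (¼)*(-90) = -8 - 45/2 = -61/2)
F(h, g) = 531 (F(h, g) = -9 - 1*(-540) = -9 + 540 = 531)
d = -61/6880 (d = -61/2/3440 = -61/2*1/3440 = -61/6880 ≈ -0.0088663)
F(-206, S(7, 2)) - d = 531 - 1*(-61/6880) = 531 + 61/6880 = 3653341/6880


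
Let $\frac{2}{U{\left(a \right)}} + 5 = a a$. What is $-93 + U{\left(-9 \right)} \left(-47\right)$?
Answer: $- \frac{3581}{38} \approx -94.237$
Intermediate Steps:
$U{\left(a \right)} = \frac{2}{-5 + a^{2}}$ ($U{\left(a \right)} = \frac{2}{-5 + a a} = \frac{2}{-5 + a^{2}}$)
$-93 + U{\left(-9 \right)} \left(-47\right) = -93 + \frac{2}{-5 + \left(-9\right)^{2}} \left(-47\right) = -93 + \frac{2}{-5 + 81} \left(-47\right) = -93 + \frac{2}{76} \left(-47\right) = -93 + 2 \cdot \frac{1}{76} \left(-47\right) = -93 + \frac{1}{38} \left(-47\right) = -93 - \frac{47}{38} = - \frac{3581}{38}$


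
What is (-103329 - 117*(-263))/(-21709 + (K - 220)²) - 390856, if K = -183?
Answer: -9165585293/23450 ≈ -3.9086e+5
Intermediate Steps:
(-103329 - 117*(-263))/(-21709 + (K - 220)²) - 390856 = (-103329 - 117*(-263))/(-21709 + (-183 - 220)²) - 390856 = (-103329 + 30771)/(-21709 + (-403)²) - 390856 = -72558/(-21709 + 162409) - 390856 = -72558/140700 - 390856 = -72558*1/140700 - 390856 = -12093/23450 - 390856 = -9165585293/23450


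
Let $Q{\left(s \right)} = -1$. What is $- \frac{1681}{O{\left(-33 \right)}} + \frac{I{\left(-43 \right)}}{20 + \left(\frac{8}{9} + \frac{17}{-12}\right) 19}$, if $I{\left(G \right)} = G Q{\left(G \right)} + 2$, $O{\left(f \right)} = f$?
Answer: $\frac{656939}{11847} \approx 55.452$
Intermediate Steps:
$I{\left(G \right)} = 2 - G$ ($I{\left(G \right)} = G \left(-1\right) + 2 = - G + 2 = 2 - G$)
$- \frac{1681}{O{\left(-33 \right)}} + \frac{I{\left(-43 \right)}}{20 + \left(\frac{8}{9} + \frac{17}{-12}\right) 19} = - \frac{1681}{-33} + \frac{2 - -43}{20 + \left(\frac{8}{9} + \frac{17}{-12}\right) 19} = \left(-1681\right) \left(- \frac{1}{33}\right) + \frac{2 + 43}{20 + \left(8 \cdot \frac{1}{9} + 17 \left(- \frac{1}{12}\right)\right) 19} = \frac{1681}{33} + \frac{45}{20 + \left(\frac{8}{9} - \frac{17}{12}\right) 19} = \frac{1681}{33} + \frac{45}{20 - \frac{361}{36}} = \frac{1681}{33} + \frac{45}{\frac{359}{36}} = \frac{1681}{33} + 45 \cdot \frac{36}{359} = \frac{1681}{33} + \frac{1620}{359} = \frac{656939}{11847}$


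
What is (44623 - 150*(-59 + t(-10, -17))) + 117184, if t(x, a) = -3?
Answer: 171107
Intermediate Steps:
(44623 - 150*(-59 + t(-10, -17))) + 117184 = (44623 - 150*(-59 - 3)) + 117184 = (44623 - 150*(-62)) + 117184 = (44623 + 9300) + 117184 = 53923 + 117184 = 171107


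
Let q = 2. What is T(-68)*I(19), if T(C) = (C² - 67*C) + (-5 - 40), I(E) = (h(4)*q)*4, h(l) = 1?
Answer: 73080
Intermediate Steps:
I(E) = 8 (I(E) = (1*2)*4 = 2*4 = 8)
T(C) = -45 + C² - 67*C (T(C) = (C² - 67*C) - 45 = -45 + C² - 67*C)
T(-68)*I(19) = (-45 + (-68)² - 67*(-68))*8 = (-45 + 4624 + 4556)*8 = 9135*8 = 73080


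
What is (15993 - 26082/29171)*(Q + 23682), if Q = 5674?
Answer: 13694741945676/29171 ≈ 4.6946e+8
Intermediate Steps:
(15993 - 26082/29171)*(Q + 23682) = (15993 - 26082/29171)*(5674 + 23682) = (15993 - 26082*1/29171)*29356 = (15993 - 26082/29171)*29356 = (466505721/29171)*29356 = 13694741945676/29171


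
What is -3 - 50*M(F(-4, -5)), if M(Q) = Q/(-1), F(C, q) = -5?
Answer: -253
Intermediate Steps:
M(Q) = -Q (M(Q) = Q*(-1) = -Q)
-3 - 50*M(F(-4, -5)) = -3 - (-50)*(-5) = -3 - 50*5 = -3 - 250 = -253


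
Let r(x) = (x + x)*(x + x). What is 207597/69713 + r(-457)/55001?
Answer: 69656003945/3834284713 ≈ 18.167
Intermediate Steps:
r(x) = 4*x**2 (r(x) = (2*x)*(2*x) = 4*x**2)
207597/69713 + r(-457)/55001 = 207597/69713 + (4*(-457)**2)/55001 = 207597*(1/69713) + (4*208849)*(1/55001) = 207597/69713 + 835396*(1/55001) = 207597/69713 + 835396/55001 = 69656003945/3834284713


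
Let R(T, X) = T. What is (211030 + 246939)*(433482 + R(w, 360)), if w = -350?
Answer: 198361028908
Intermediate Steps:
(211030 + 246939)*(433482 + R(w, 360)) = (211030 + 246939)*(433482 - 350) = 457969*433132 = 198361028908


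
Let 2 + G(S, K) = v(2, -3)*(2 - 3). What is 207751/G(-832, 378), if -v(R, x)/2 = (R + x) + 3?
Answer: 207751/2 ≈ 1.0388e+5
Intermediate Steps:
v(R, x) = -6 - 2*R - 2*x (v(R, x) = -2*((R + x) + 3) = -2*(3 + R + x) = -6 - 2*R - 2*x)
G(S, K) = 2 (G(S, K) = -2 + (-6 - 2*2 - 2*(-3))*(2 - 3) = -2 + (-6 - 4 + 6)*(-1) = -2 - 4*(-1) = -2 + 4 = 2)
207751/G(-832, 378) = 207751/2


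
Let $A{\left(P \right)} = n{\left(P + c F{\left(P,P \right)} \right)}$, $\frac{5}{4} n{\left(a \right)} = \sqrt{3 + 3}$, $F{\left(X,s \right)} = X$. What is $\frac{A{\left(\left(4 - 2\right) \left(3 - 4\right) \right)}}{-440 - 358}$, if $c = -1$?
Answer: $- \frac{2 \sqrt{6}}{1995} \approx -0.0024556$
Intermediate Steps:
$n{\left(a \right)} = \frac{4 \sqrt{6}}{5}$ ($n{\left(a \right)} = \frac{4 \sqrt{3 + 3}}{5} = \frac{4 \sqrt{6}}{5}$)
$A{\left(P \right)} = \frac{4 \sqrt{6}}{5}$
$\frac{A{\left(\left(4 - 2\right) \left(3 - 4\right) \right)}}{-440 - 358} = \frac{\frac{4}{5} \sqrt{6}}{-440 - 358} = \frac{\frac{4}{5} \sqrt{6}}{-798} = \frac{4 \sqrt{6}}{5} \left(- \frac{1}{798}\right) = - \frac{2 \sqrt{6}}{1995}$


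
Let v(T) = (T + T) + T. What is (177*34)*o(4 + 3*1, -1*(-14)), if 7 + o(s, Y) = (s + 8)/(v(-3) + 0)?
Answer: -52156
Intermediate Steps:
v(T) = 3*T (v(T) = 2*T + T = 3*T)
o(s, Y) = -71/9 - s/9 (o(s, Y) = -7 + (s + 8)/(3*(-3) + 0) = -7 + (8 + s)/(-9 + 0) = -7 + (8 + s)/(-9) = -7 + (8 + s)*(-1/9) = -7 + (-8/9 - s/9) = -71/9 - s/9)
(177*34)*o(4 + 3*1, -1*(-14)) = (177*34)*(-71/9 - (4 + 3*1)/9) = 6018*(-71/9 - (4 + 3)/9) = 6018*(-71/9 - 1/9*7) = 6018*(-71/9 - 7/9) = 6018*(-26/3) = -52156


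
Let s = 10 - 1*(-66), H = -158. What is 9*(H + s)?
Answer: -738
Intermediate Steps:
s = 76 (s = 10 + 66 = 76)
9*(H + s) = 9*(-158 + 76) = 9*(-82) = -738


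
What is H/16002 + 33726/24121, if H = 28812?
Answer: 29396612/9190101 ≈ 3.1987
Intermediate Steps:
H/16002 + 33726/24121 = 28812/16002 + 33726/24121 = 28812*(1/16002) + 33726*(1/24121) = 686/381 + 33726/24121 = 29396612/9190101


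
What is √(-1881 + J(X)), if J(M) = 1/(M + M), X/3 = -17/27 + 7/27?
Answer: 3*I*√20905/10 ≈ 43.376*I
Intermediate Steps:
X = -10/9 (X = 3*(-17/27 + 7/27) = 3*(-10/27) = -10/9 ≈ -1.1111)
J(M) = 1/(2*M)
√(-1881 + J(X)) = √(-1881 + 1/(2*(-10/9))) = √(-1881 + (½)*(-9/10)) = √(-1881 - 9/20) = √(-37629/20) = 3*I*√20905/10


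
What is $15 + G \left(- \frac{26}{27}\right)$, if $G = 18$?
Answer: $- \frac{7}{3} \approx -2.3333$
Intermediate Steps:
$15 + G \left(- \frac{26}{27}\right) = 15 + 18 \left(- \frac{26}{27}\right) = 15 - \frac{52}{3} = - \frac{7}{3}$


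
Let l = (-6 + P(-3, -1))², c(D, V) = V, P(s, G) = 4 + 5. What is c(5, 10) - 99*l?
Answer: -881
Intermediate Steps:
P(s, G) = 9
l = 9 (l = (-6 + 9)² = 3² = 9)
c(5, 10) - 99*l = 10 - 99*9 = 10 - 891 = -881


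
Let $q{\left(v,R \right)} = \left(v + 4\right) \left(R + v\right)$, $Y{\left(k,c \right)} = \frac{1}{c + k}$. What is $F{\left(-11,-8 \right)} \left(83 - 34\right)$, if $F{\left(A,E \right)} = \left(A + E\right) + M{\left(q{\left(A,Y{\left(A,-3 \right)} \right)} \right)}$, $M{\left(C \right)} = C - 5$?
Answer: $\frac{5243}{2} \approx 2621.5$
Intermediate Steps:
$q{\left(v,R \right)} = \left(4 + v\right) \left(R + v\right)$
$M{\left(C \right)} = -5 + C$
$F{\left(A,E \right)} = -5 + E + A^{2} + \frac{4}{-3 + A} + 5 A + \frac{A}{-3 + A}$ ($F{\left(A,E \right)} = \left(A + E\right) - \left(5 - A^{2} - 4 A - \frac{4}{-3 + A} - \frac{A}{-3 + A}\right) = \left(A + E\right) + \left(-5 + A^{2} + 4 A + \frac{4}{-3 + A} + \frac{A}{-3 + A}\right) = -5 + E + A^{2} + \frac{4}{-3 + A} + 5 A + \frac{A}{-3 + A}$)
$F{\left(-11,-8 \right)} \left(83 - 34\right) = \frac{4 - 11 + \left(-3 - 11\right) \left(-5 - 8 + \left(-11\right)^{2} + 5 \left(-11\right)\right)}{-3 - 11} \left(83 - 34\right) = \frac{4 - 11 - 14 \left(-5 - 8 + 121 - 55\right)}{-14} \cdot 49 = - \frac{4 - 11 - 742}{14} \cdot 49 = \left(- \frac{1}{14}\right) \left(-749\right) 49 = \frac{107}{2} \cdot 49 = \frac{5243}{2}$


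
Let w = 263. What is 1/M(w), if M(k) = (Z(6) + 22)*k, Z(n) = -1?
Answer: 1/5523 ≈ 0.00018106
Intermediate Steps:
M(k) = 21*k (M(k) = (-1 + 22)*k = 21*k)
1/M(w) = 1/(21*263) = 1/5523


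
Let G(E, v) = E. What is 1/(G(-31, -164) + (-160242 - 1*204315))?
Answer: -1/364588 ≈ -2.7428e-6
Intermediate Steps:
1/(G(-31, -164) + (-160242 - 1*204315)) = 1/(-31 + (-160242 - 1*204315)) = 1/(-31 + (-160242 - 204315)) = 1/(-31 - 364557) = 1/(-364588) = -1/364588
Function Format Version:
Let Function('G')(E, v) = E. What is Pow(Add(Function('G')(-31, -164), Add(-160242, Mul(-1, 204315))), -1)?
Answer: Rational(-1, 364588) ≈ -2.7428e-6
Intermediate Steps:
Pow(Add(Function('G')(-31, -164), Add(-160242, Mul(-1, 204315))), -1) = Pow(Add(-31, Add(-160242, Mul(-1, 204315))), -1) = Pow(Add(-31, Add(-160242, -204315)), -1) = Pow(Add(-31, -364557), -1) = Pow(-364588, -1) = Rational(-1, 364588)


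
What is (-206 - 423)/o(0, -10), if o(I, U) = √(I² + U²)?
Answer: -629/10 ≈ -62.900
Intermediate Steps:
(-206 - 423)/o(0, -10) = (-206 - 423)/(√(0² + (-10)²)) = -629/√(0 + 100) = -629/(√100) = -629/10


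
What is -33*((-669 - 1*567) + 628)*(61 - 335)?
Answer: -5497536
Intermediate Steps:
-33*((-669 - 1*567) + 628)*(61 - 335) = -33*((-669 - 567) + 628)*(-274) = -33*(-1236 + 628)*(-274) = -(-20064)*(-274) = -33*166592 = -5497536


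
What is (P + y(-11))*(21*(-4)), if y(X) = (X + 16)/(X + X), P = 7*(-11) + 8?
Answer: 63966/11 ≈ 5815.1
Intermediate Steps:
P = -69 (P = -77 + 8 = -69)
y(X) = (16 + X)/(2*X) (y(X) = (16 + X)/((2*X)) = (16 + X)*(1/(2*X)) = (16 + X)/(2*X))
(P + y(-11))*(21*(-4)) = (-69 + (1/2)*(16 - 11)/(-11))*(21*(-4)) = (-69 + (1/2)*(-1/11)*5)*(-84) = (-69 - 5/22)*(-84) = -1523/22*(-84) = 63966/11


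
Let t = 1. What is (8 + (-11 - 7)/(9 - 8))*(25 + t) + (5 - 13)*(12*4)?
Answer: -644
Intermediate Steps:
(8 + (-11 - 7)/(9 - 8))*(25 + t) + (5 - 13)*(12*4) = (8 + (-11 - 7)/(9 - 8))*(25 + 1) + (5 - 13)*(12*4) = (8 - 18/1)*26 - 8*48 = (8 - 18*1)*26 - 384 = (8 - 18)*26 - 384 = -10*26 - 384 = -260 - 384 = -644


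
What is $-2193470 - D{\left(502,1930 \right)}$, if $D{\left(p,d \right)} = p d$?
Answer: $-3162330$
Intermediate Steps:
$D{\left(p,d \right)} = d p$
$-2193470 - D{\left(502,1930 \right)} = -2193470 - 1930 \cdot 502 = -2193470 - 968860 = -3162330$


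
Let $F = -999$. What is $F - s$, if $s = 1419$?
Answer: $-2418$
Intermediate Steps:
$F - s = -999 - 1419 = -2418$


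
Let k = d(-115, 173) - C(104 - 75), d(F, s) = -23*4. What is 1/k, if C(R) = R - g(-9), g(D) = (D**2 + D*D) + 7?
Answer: 1/48 ≈ 0.020833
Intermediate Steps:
g(D) = 7 + 2*D**2 (g(D) = (D**2 + D**2) + 7 = 2*D**2 + 7 = 7 + 2*D**2)
d(F, s) = -92
C(R) = -169 + R (C(R) = R - (7 + 2*(-9)**2) = R - (7 + 2*81) = R - (7 + 162) = R - 1*169 = R - 169 = -169 + R)
k = 48 (k = -92 - (-169 + (104 - 75)) = -92 - (-169 + 29) = -92 - 1*(-140) = -92 + 140 = 48)
1/k = 1/48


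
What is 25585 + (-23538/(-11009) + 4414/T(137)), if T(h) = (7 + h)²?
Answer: 2920573806367/114141312 ≈ 25587.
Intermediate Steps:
25585 + (-23538/(-11009) + 4414/T(137)) = 25585 + (-23538/(-11009) + 4414/((7 + 137)²)) = 25585 + (-23538*(-1/11009) + 4414/(144²)) = 25585 + (23538/11009 + 4414/20736) = 25585 + (23538/11009 + 4414*(1/20736)) = 25585 + (23538/11009 + 2207/10368) = 25585 + 268338847/114141312 = 2920573806367/114141312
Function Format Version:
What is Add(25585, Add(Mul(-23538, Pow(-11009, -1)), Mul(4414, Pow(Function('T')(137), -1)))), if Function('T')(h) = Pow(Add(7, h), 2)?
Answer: Rational(2920573806367, 114141312) ≈ 25587.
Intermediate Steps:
Add(25585, Add(Mul(-23538, Pow(-11009, -1)), Mul(4414, Pow(Function('T')(137), -1)))) = Add(25585, Add(Mul(-23538, Pow(-11009, -1)), Mul(4414, Pow(Pow(Add(7, 137), 2), -1)))) = Add(25585, Add(Mul(-23538, Rational(-1, 11009)), Mul(4414, Pow(Pow(144, 2), -1)))) = Add(25585, Add(Rational(23538, 11009), Mul(4414, Pow(20736, -1)))) = Add(25585, Add(Rational(23538, 11009), Mul(4414, Rational(1, 20736)))) = Add(25585, Add(Rational(23538, 11009), Rational(2207, 10368))) = Add(25585, Rational(268338847, 114141312)) = Rational(2920573806367, 114141312)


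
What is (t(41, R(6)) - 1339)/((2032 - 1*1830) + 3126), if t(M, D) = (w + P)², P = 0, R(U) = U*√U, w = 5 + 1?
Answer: -1303/3328 ≈ -0.39153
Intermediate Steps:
w = 6
R(U) = U^(3/2)
t(M, D) = 36 (t(M, D) = (6 + 0)² = 6² = 36)
(t(41, R(6)) - 1339)/((2032 - 1*1830) + 3126) = (36 - 1339)/((2032 - 1*1830) + 3126) = -1303/((2032 - 1830) + 3126) = -1303/(202 + 3126) = -1303/3328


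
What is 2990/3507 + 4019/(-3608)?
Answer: -3306713/12653256 ≈ -0.26133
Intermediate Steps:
2990/3507 + 4019/(-3608) = 2990*(1/3507) + 4019*(-1/3608) = 2990/3507 - 4019/3608 = -3306713/12653256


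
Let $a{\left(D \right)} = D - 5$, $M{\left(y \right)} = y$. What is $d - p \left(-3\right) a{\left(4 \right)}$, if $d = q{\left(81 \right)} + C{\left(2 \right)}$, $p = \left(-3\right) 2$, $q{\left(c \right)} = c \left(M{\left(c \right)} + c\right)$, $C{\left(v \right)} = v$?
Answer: $13142$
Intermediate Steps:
$a{\left(D \right)} = -5 + D$ ($a{\left(D \right)} = D - 5 = -5 + D$)
$q{\left(c \right)} = 2 c^{2}$ ($q{\left(c \right)} = c \left(c + c\right) = c 2 c = 2 c^{2}$)
$p = -6$
$d = 13124$ ($d = 2 \cdot 81^{2} + 2 = 2 \cdot 6561 + 2 = 13122 + 2 = 13124$)
$d - p \left(-3\right) a{\left(4 \right)} = 13124 - \left(-6\right) \left(-3\right) \left(-5 + 4\right) = 13124 - 18 \left(-1\right) = 13124 - -18 = 13124 + 18 = 13142$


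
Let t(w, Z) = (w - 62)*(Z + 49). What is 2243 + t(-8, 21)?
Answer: -2657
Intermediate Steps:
t(w, Z) = (-62 + w)*(49 + Z)
2243 + t(-8, 21) = 2243 + (-3038 - 62*21 + 49*(-8) + 21*(-8)) = 2243 + (-3038 - 1302 - 392 - 168) = 2243 - 4900 = -2657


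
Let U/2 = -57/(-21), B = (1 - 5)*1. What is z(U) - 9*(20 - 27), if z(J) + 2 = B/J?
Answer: 1145/19 ≈ 60.263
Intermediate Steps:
B = -4 (B = -4*1 = -4)
U = 38/7 (U = 2*(-57/(-21)) = 2*(-57*(-1/21)) = 2*(19/7) = 38/7 ≈ 5.4286)
z(J) = -2 - 4/J
z(U) - 9*(20 - 27) = (-2 - 4/38/7) - 9*(20 - 27) = (-2 - 4*7/38) - 9*(-7) = (-2 - 14/19) - 1*(-63) = -52/19 + 63 = 1145/19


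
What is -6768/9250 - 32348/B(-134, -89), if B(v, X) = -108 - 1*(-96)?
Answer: 37392223/13875 ≈ 2694.9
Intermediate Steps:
B(v, X) = -12 (B(v, X) = -108 + 96 = -12)
-6768/9250 - 32348/B(-134, -89) = -6768/9250 - 32348/(-12) = -6768*1/9250 - 32348*(-1/12) = -3384/4625 + 8087/3 = 37392223/13875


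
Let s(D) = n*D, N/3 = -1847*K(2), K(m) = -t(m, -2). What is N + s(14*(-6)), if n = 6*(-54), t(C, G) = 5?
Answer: 54921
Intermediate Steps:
K(m) = -5 (K(m) = -1*5 = -5)
N = 27705 (N = 3*(-1847*(-5)) = 3*9235 = 27705)
n = -324
s(D) = -324*D
N + s(14*(-6)) = 27705 - 4536*(-6) = 27705 - 324*(-84) = 27705 + 27216 = 54921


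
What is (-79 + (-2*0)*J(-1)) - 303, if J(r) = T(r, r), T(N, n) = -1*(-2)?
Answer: -382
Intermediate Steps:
T(N, n) = 2
J(r) = 2
(-79 + (-2*0)*J(-1)) - 303 = (-79 - 2*0*2) - 303 = (-79 + 0*2) - 303 = (-79 + 0) - 303 = -79 - 303 = -382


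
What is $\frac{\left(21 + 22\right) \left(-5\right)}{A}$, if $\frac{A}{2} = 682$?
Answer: $- \frac{215}{1364} \approx -0.15762$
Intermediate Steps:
$A = 1364$ ($A = 2 \cdot 682 = 1364$)
$\frac{\left(21 + 22\right) \left(-5\right)}{A} = \frac{\left(21 + 22\right) \left(-5\right)}{1364} = 43 \left(-5\right) \frac{1}{1364} = \left(-215\right) \frac{1}{1364} = - \frac{215}{1364}$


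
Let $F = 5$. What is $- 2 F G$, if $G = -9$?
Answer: $90$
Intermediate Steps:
$- 2 F G = \left(-2\right) 5 \left(-9\right) = \left(-10\right) \left(-9\right) = 90$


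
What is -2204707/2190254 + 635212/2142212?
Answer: -832918542009/1172997100462 ≈ -0.71008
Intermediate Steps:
-2204707/2190254 + 635212/2142212 = -2204707*1/2190254 + 635212*(1/2142212) = -2204707/2190254 + 158803/535553 = -832918542009/1172997100462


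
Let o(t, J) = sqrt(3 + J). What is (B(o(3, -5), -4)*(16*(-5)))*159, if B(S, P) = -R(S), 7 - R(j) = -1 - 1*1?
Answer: 114480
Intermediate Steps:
R(j) = 9 (R(j) = 7 - (-1 - 1*1) = 7 - (-1 - 1) = 7 - 1*(-2) = 7 + 2 = 9)
B(S, P) = -9 (B(S, P) = -1*9 = -9)
(B(o(3, -5), -4)*(16*(-5)))*159 = -144*(-5)*159 = -9*(-80)*159 = 720*159 = 114480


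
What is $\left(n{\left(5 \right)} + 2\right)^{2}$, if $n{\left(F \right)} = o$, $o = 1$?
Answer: $9$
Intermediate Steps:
$n{\left(F \right)} = 1$
$\left(n{\left(5 \right)} + 2\right)^{2} = \left(1 + 2\right)^{2} = 3^{2} = 9$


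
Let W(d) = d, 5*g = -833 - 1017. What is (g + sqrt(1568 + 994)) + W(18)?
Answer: -352 + sqrt(2562) ≈ -301.38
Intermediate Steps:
g = -370 (g = (-833 - 1017)/5 = (1/5)*(-1850) = -370)
(g + sqrt(1568 + 994)) + W(18) = (-370 + sqrt(1568 + 994)) + 18 = (-370 + sqrt(2562)) + 18 = -352 + sqrt(2562)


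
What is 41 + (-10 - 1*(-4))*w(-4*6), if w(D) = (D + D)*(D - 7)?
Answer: -8887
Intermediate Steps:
w(D) = 2*D*(-7 + D) (w(D) = (2*D)*(-7 + D) = 2*D*(-7 + D))
41 + (-10 - 1*(-4))*w(-4*6) = 41 + (-10 - 1*(-4))*(2*(-4*6)*(-7 - 4*6)) = 41 + (-10 + 4)*(2*(-24)*(-7 - 24)) = 41 - 12*(-24)*(-31) = 41 - 6*1488 = 41 - 8928 = -8887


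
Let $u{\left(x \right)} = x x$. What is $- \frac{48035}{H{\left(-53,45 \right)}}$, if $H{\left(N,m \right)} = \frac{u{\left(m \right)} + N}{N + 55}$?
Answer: $- \frac{48035}{986} \approx -48.717$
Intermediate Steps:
$u{\left(x \right)} = x^{2}$
$H{\left(N,m \right)} = \frac{N + m^{2}}{55 + N}$ ($H{\left(N,m \right)} = \frac{m^{2} + N}{N + 55} = \frac{N + m^{2}}{55 + N}$)
$- \frac{48035}{H{\left(-53,45 \right)}} = - \frac{48035}{\frac{1}{55 - 53} \left(-53 + 45^{2}\right)} = - \frac{48035}{\frac{1}{2} \left(-53 + 2025\right)} = - \frac{48035}{\frac{1}{2} \cdot 1972} = - \frac{48035}{986}$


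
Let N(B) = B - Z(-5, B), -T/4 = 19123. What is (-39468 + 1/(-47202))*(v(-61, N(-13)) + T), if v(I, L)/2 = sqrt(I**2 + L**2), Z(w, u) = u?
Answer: 71137453585345/23601 ≈ 3.0142e+9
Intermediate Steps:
T = -76492 (T = -4*19123 = -76492)
N(B) = 0 (N(B) = B - B = 0)
v(I, L) = 2*sqrt(I**2 + L**2)
(-39468 + 1/(-47202))*(v(-61, N(-13)) + T) = (-39468 + 1/(-47202))*(2*sqrt((-61)**2 + 0**2) - 76492) = (-39468 - 1/47202)*(2*sqrt(3721 + 0) - 76492) = -1862968537*(2*sqrt(3721) - 76492)/47202 = -1862968537*(2*61 - 76492)/47202 = -1862968537*(122 - 76492)/47202 = -1862968537/47202*(-76370) = 71137453585345/23601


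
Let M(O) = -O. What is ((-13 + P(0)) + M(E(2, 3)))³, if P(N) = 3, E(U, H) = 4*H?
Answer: -10648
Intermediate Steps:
((-13 + P(0)) + M(E(2, 3)))³ = ((-13 + 3) - 4*3)³ = (-10 - 1*12)³ = (-10 - 12)³ = (-22)³ = -10648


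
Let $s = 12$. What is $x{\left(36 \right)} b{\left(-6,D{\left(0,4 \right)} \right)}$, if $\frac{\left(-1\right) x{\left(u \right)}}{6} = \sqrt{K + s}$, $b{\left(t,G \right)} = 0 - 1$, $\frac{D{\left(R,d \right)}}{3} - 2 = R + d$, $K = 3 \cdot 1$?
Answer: $6 \sqrt{15} \approx 23.238$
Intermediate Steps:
$K = 3$
$D{\left(R,d \right)} = 6 + 3 R + 3 d$ ($D{\left(R,d \right)} = 6 + 3 \left(R + d\right) = 6 + \left(3 R + 3 d\right) = 6 + 3 R + 3 d$)
$b{\left(t,G \right)} = -1$ ($b{\left(t,G \right)} = 0 - 1 = -1$)
$x{\left(u \right)} = - 6 \sqrt{15}$ ($x{\left(u \right)} = - 6 \sqrt{3 + 12} = - 6 \sqrt{15}$)
$x{\left(36 \right)} b{\left(-6,D{\left(0,4 \right)} \right)} = - 6 \sqrt{15} \left(-1\right) = 6 \sqrt{15}$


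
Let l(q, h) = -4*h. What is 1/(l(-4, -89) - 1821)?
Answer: -1/1465 ≈ -0.00068259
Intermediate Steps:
1/(l(-4, -89) - 1821) = 1/(-4*(-89) - 1821) = 1/(356 - 1821) = 1/(-1465) = -1/1465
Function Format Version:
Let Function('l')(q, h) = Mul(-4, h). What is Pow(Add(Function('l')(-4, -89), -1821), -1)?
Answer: Rational(-1, 1465) ≈ -0.00068259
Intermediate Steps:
Pow(Add(Function('l')(-4, -89), -1821), -1) = Pow(Add(Mul(-4, -89), -1821), -1) = Pow(Add(356, -1821), -1) = Pow(-1465, -1) = Rational(-1, 1465)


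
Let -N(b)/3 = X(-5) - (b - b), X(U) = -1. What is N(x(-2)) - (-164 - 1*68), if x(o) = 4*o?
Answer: 235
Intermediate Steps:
N(b) = 3 (N(b) = -3*(-1 - (b - b)) = -3*(-1 - 1*0) = -3*(-1 + 0) = -3*(-1) = 3)
N(x(-2)) - (-164 - 1*68) = 3 - (-164 - 1*68) = 3 - (-164 - 68) = 3 - 1*(-232) = 3 + 232 = 235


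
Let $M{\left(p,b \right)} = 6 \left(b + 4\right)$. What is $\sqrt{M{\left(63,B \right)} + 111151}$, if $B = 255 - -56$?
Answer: $\sqrt{113041} \approx 336.22$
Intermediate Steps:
$B = 311$ ($B = 255 + 56 = 311$)
$M{\left(p,b \right)} = 24 + 6 b$ ($M{\left(p,b \right)} = 6 \left(4 + b\right) = 24 + 6 b$)
$\sqrt{M{\left(63,B \right)} + 111151} = \sqrt{\left(24 + 6 \cdot 311\right) + 111151} = \sqrt{\left(24 + 1866\right) + 111151} = \sqrt{1890 + 111151} = \sqrt{113041}$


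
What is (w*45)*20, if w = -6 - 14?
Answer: -18000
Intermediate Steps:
w = -20
(w*45)*20 = -20*45*20 = -900*20 = -18000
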